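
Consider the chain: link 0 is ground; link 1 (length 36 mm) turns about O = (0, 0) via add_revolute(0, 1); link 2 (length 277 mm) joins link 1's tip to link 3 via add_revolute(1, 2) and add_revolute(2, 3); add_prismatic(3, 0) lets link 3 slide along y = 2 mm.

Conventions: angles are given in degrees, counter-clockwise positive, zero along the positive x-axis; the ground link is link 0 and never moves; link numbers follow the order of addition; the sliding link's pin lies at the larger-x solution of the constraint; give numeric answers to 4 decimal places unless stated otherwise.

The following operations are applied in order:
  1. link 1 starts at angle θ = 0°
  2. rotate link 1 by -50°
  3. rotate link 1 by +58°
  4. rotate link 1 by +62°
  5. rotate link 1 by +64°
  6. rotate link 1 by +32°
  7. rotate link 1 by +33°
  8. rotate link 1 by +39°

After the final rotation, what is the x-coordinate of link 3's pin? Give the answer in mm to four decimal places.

geometry: r = 36 mm, L = 277 mm, e = 2 mm; θ starts at 0°
rotate link 1 by -50°: θ ← 0° -50° = -50°
rotate link 1 by +58°: θ ← -50° +58° = 8°
rotate link 1 by +62°: θ ← 8° +62° = 70°
rotate link 1 by +64°: θ ← 70° +64° = 134°
rotate link 1 by +32°: θ ← 134° +32° = 166°
rotate link 1 by +33°: θ ← 166° +33° = 199°
rotate link 1 by +39°: θ ← 199° +39° = 238°
crank pin P = (r cos θ, r sin θ) = (-19.077094, -30.529731)
h = r sin θ − e = -30.529731 − 2 = -32.529731
x = r cos θ + √(L² − h²) = -19.077094 + 275.083290 = 256.006197

256.0062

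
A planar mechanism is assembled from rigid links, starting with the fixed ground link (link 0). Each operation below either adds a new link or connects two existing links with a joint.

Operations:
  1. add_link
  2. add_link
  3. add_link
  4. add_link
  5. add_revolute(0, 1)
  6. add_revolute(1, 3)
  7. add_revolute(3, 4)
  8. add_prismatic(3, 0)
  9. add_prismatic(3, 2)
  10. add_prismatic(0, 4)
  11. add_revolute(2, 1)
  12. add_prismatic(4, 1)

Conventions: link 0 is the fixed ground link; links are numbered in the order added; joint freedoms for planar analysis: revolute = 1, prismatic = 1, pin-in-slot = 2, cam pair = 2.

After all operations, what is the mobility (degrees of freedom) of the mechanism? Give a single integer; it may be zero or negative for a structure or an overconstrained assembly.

link 0 = ground. State L|J1|J2 = 1|0|0
+link1  2|0|0
+link2  3|0|0
+link3  4|0|0
+link4  5|0|0
R(0,1) f=1→J1  5|1|0
R(1,3) f=1→J1  5|2|0
R(3,4) f=1→J1  5|3|0
P(3,0) f=1→J1  5|4|0
P(3,2) f=1→J1  5|5|0
P(0,4) f=1→J1  5|6|0
R(2,1) f=1→J1  5|7|0
P(4,1) f=1→J1  5|8|0
M = 3(5−1)−2·8−0 = 12−16−0 = -4

M = -4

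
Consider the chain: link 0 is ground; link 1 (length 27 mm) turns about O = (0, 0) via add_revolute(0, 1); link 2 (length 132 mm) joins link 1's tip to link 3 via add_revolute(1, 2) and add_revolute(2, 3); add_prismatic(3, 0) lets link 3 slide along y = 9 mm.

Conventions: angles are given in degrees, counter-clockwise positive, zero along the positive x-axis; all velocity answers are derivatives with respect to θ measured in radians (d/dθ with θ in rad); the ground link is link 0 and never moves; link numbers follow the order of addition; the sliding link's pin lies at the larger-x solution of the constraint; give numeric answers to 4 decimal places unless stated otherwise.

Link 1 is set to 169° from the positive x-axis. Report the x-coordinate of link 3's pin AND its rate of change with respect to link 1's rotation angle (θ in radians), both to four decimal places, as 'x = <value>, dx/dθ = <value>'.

geometry: r = 27 mm, L = 132 mm, e = 9 mm
crank pin P = (r cos θ, r sin θ) = (-26.503934, 5.151843)
h = r sin θ − e = 5.151843 − 9 = -3.848157
x = r cos θ + √(L² − h²) = -26.503934 + 131.943896 = 105.439962
dx/dθ = −r sin θ − h·r cos θ/√(L² − h²) (θ in radians; h = -3.848157) = -5.924833

x = 105.4400, dx/dθ = -5.9248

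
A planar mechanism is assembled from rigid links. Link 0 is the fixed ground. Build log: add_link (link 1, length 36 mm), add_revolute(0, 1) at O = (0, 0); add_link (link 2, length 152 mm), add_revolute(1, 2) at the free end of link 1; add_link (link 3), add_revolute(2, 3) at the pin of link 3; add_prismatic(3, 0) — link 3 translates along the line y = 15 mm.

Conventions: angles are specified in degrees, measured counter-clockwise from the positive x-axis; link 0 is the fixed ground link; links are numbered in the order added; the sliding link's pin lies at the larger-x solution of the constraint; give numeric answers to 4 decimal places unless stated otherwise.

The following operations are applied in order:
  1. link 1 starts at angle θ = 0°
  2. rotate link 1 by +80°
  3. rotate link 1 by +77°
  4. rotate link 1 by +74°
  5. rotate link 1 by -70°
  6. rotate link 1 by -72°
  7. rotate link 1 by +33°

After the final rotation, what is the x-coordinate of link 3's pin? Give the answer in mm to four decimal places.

geometry: r = 36 mm, L = 152 mm, e = 15 mm; θ starts at 0°
rotate link 1 by +80°: θ ← 0° +80° = 80°
rotate link 1 by +77°: θ ← 80° +77° = 157°
rotate link 1 by +74°: θ ← 157° +74° = 231°
rotate link 1 by -70°: θ ← 231° -70° = 161°
rotate link 1 by -72°: θ ← 161° -72° = 89°
rotate link 1 by +33°: θ ← 89° +33° = 122°
crank pin P = (r cos θ, r sin θ) = (-19.077094, 30.529731)
h = r sin θ − e = 30.529731 − 15 = 15.529731
x = r cos θ + √(L² − h²) = -19.077094 + 151.204588 = 132.127495

132.1275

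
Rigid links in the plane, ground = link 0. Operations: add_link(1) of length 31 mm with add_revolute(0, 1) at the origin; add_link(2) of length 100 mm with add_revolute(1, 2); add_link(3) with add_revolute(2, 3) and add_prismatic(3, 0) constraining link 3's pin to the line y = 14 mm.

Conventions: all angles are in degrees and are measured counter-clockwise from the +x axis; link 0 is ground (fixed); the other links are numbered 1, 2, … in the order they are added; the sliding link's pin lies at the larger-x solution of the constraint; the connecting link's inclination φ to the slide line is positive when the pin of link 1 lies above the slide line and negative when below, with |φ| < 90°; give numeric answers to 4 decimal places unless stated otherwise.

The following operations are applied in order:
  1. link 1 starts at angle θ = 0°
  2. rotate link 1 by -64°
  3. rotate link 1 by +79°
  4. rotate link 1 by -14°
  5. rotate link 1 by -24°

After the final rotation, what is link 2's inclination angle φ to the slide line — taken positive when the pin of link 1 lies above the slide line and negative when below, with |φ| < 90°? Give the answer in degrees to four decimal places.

geometry: r = 31 mm, L = 100 mm, e = 14 mm; θ starts at 0°
rotate link 1 by -64°: θ ← 0° -64° = -64°
rotate link 1 by +79°: θ ← -64° +79° = 15°
rotate link 1 by -14°: θ ← 15° -14° = 1°
rotate link 1 by -24°: θ ← 1° -24° = -23°
h = r sin θ − e = -12.112665 − 14 = -26.112665
sin φ = h / L = -26.112665 / 100 = -0.26112665
φ = arcsin(-0.26112665) = -15.136924°

-15.1369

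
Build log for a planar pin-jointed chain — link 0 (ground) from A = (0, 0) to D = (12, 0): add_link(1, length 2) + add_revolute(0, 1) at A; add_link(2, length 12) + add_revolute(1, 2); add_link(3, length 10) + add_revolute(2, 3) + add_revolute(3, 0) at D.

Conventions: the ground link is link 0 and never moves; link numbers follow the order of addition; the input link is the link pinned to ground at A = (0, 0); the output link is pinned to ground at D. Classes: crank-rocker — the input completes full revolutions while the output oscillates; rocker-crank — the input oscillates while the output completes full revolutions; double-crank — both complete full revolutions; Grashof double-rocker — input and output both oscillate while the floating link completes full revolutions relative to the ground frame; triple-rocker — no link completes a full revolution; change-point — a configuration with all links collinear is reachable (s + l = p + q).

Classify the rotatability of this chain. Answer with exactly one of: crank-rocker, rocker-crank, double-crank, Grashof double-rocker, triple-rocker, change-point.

lengths: ground=12, input=2, coupler=12, output=10
sorted: s=2 (shortest), l=12 (longest), p+q=22
s + l = 14 vs p + q = 22
s + l < p + q (Grashof) with shortest = input link → crank-rocker

crank-rocker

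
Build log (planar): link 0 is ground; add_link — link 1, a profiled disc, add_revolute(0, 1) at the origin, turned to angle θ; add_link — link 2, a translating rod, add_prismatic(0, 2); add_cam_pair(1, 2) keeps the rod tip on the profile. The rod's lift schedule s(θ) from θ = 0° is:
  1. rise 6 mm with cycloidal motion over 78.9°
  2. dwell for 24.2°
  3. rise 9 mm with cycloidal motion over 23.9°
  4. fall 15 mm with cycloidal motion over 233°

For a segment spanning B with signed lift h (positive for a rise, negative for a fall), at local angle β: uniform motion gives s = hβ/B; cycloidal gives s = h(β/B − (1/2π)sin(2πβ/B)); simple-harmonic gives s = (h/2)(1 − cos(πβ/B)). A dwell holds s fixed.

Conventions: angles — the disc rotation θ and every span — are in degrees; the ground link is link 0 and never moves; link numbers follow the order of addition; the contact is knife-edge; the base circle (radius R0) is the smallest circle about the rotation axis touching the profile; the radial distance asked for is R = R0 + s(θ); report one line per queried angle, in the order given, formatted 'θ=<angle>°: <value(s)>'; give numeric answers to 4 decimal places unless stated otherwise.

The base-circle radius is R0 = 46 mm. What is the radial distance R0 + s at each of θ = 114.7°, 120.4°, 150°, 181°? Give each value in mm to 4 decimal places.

seg 1 [0°–78.9°] cycloidal, h=6: full span → s += 6 → s = 6.0000
seg 2 [78.9°–103.1°] dwell: s stays 6.0000
seg 3 [103.1°–127°] cycloidal, h=9: θ=114.7° here. β=11.6, B=23.9. 9·(0.4854 − sin(2π·0.4854)/(2π)) = 4.2366 → s = 10.2366
seg 3 [103.1°–127°] cycloidal, h=9: θ=120.4° here. β=17.3, B=23.9. 9·(0.7238 − sin(2π·0.7238)/(2π)) = 7.9277 → s = 13.9277
seg 3 [103.1°–127°] cycloidal, h=9: full span → s += 9 → s = 15.0000
seg 4 [127°–360°] cycloidal, h=-15: θ=150° here. β=23, B=233. -15·(0.0987 − sin(2π·0.0987)/(2π)) = -0.0931 → s = 14.9069
seg 4 [127°–360°] cycloidal, h=-15: θ=181° here. β=54, B=233. -15·(0.2318 − sin(2π·0.2318)/(2π)) = -1.1047 → s = 13.8953
θ=114.7°: R = R0 + s = 46 + 10.2366 = 56.2366
θ=120.4°: R = R0 + s = 46 + 13.9277 = 59.9277
θ=150°: R = R0 + s = 46 + 14.9069 = 60.9069
θ=181°: R = R0 + s = 46 + 13.8953 = 59.8953

θ=114.7°: 56.2366
θ=120.4°: 59.9277
θ=150°: 60.9069
θ=181°: 59.8953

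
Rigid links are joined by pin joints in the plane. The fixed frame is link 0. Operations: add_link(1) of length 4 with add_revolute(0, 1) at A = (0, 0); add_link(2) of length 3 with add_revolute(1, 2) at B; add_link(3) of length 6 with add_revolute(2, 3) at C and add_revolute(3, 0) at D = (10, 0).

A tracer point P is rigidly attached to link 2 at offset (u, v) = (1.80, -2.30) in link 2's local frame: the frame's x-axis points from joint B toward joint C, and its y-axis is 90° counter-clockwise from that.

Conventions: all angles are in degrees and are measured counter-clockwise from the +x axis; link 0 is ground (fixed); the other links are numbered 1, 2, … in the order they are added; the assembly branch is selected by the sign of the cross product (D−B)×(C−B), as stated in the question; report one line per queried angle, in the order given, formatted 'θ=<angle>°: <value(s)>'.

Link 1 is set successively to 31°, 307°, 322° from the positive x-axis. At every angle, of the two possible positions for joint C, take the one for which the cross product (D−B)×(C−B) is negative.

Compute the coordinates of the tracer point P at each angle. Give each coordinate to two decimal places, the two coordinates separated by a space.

A=(0,0), D=(10.00,0)
θ=31°: B = A + 4.00·(cos31°, sin31°) = (3.4287, 2.0602)
θ=31°: |BD| = 6.8867
θ=31°: circle(B,3.00) ∩ circle(D,6.00): a=1.4830, h=2.6078
θ=31°:   candidates: C₊=(5.6239,4.1049) cross=17.959; C₋=(4.0637,-0.8719) cross=-17.959
θ=31°:   branch - wants cross < 0 → take C=(4.0637,-0.8719) (cross=-17.959)
θ=31°: ex = (C−B)/|BC| = (0.2117,-0.9773); ey = (0.9773,0.2117)
θ=31°: P = B + 1.80·ex + -2.30·ey = (1.5618,-0.1859)
θ=307°: B = A + 4.00·(cos307°, sin307°) = (2.4073, -3.1945)
θ=307°: |BD| = 8.2374
θ=307°: circle(B,3.00) ∩ circle(D,6.00): a=2.4798, h=1.6883
θ=307°:   candidates: C₊=(4.0383,-0.6766) cross=13.907; C₋=(5.3478,-3.7890) cross=-13.907
θ=307°:   branch - wants cross < 0 → take C=(5.3478,-3.7890) (cross=-13.907)
θ=307°: ex = (C−B)/|BC| = (0.9802,-0.1982); ey = (0.1982,0.9802)
θ=307°: P = B + 1.80·ex + -2.30·ey = (3.7158,-5.8056)
θ=322°: B = A + 4.00·(cos322°, sin322°) = (3.1520, -2.4626)
θ=322°: |BD| = 7.2773
θ=322°: circle(B,3.00) ∩ circle(D,6.00): a=1.7836, h=2.4122
θ=322°:   candidates: C₊=(4.0141,0.4108) cross=17.555; C₋=(5.6467,-4.1290) cross=-17.555
θ=322°:   branch - wants cross < 0 → take C=(5.6467,-4.1290) (cross=-17.555)
θ=322°: ex = (C−B)/|BC| = (0.8315,-0.5555); ey = (0.5555,0.8315)
θ=322°: P = B + 1.80·ex + -2.30·ey = (3.3713,-5.3750)

θ=31°: 1.56 -0.19
θ=307°: 3.72 -5.81
θ=322°: 3.37 -5.38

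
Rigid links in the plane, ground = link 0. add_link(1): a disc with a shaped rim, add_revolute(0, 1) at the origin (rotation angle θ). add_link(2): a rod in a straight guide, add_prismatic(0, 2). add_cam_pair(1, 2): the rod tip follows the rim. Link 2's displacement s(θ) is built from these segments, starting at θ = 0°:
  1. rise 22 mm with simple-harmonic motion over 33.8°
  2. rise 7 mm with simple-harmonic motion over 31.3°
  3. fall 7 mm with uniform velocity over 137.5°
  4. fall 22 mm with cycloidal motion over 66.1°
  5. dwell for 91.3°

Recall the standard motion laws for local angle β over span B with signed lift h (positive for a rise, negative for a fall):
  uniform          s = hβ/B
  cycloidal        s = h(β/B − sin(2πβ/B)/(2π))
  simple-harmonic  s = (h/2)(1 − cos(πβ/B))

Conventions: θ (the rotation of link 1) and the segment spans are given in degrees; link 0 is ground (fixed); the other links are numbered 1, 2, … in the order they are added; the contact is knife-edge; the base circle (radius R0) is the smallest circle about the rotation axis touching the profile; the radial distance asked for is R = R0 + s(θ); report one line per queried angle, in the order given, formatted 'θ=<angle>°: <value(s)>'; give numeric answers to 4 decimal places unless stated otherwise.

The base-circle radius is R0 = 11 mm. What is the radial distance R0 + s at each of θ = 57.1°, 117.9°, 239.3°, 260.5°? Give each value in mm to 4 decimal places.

segment 1 (0° to 33.8°, simple-harmonic, h = 22) is passed completely: s = 0.0000 + (22) = 22.0000
θ = 57.1° falls in segment 2 (33.8° to 65.1°, simple-harmonic, h = 7): β = 57.1 − 33.8 = 23.3°, B = 31.3°; Δs = 7/2·(1 − cos(π·0.7444)) = 5.9310; s = 22.0000 + 5.9310 = 27.9310
segment 2 (33.8° to 65.1°, simple-harmonic, h = 7) is passed completely: s = 22.0000 + (7) = 29.0000
θ = 117.9° falls in segment 3 (65.1° to 202.6°, uniform, h = -7): β = 117.9 − 65.1 = 52.8°, B = 137.5°; Δs = -7·52.8/137.5 = -2.6880; s = 29.0000 − 2.6880 = 26.3120
segment 3 (65.1° to 202.6°, uniform, h = -7) is passed completely: s = 29.0000 + (-7) = 22.0000
θ = 239.3° falls in segment 4 (202.6° to 268.7°, cycloidal, h = -22): β = 239.3 − 202.6 = 36.7°, B = 66.1°; Δs = -22·(0.5552 − sin(2π·0.5552)/(2π)) = -13.4054; s = 22.0000 − 13.4054 = 8.5946
θ = 260.5° falls in segment 4 (202.6° to 268.7°, cycloidal, h = -22): β = 260.5 − 202.6 = 57.9°, B = 66.1°; Δs = -22·(0.8759 − sin(2π·0.8759)/(2π)) = -21.7319; s = 22.0000 − 21.7319 = 0.2681
θ=57.1°: R = R0 + s = 11 + 27.9310 = 38.9310
θ=117.9°: R = R0 + s = 11 + 26.3120 = 37.3120
θ=239.3°: R = R0 + s = 11 + 8.5946 = 19.5946
θ=260.5°: R = R0 + s = 11 + 0.2681 = 11.2681

θ=57.1°: 38.9310
θ=117.9°: 37.3120
θ=239.3°: 19.5946
θ=260.5°: 11.2681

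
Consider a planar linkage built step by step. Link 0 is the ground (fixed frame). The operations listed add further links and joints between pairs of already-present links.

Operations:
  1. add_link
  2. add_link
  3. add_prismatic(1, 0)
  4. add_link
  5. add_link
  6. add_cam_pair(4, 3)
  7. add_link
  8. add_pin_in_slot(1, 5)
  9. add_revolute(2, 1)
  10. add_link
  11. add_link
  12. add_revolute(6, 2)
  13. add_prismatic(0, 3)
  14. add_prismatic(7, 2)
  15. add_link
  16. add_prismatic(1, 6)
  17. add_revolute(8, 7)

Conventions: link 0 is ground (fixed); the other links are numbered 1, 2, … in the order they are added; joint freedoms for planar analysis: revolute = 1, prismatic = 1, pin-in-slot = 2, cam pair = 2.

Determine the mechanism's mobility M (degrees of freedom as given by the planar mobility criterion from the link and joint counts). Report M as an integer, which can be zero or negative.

(L,J1,J2)=(1,0,0); link0 fixed
link1: (2,0,0)
link2: (3,0,0)
P 1-0 [J1]: (3,1,0)
link3: (4,1,0)
link4: (5,1,0)
C 4-3 [J2]: (5,1,1)
link5: (6,1,1)
PS 1-5 [J2]: (6,1,2)
R 2-1 [J1]: (6,2,2)
link6: (7,2,2)
link7: (8,2,2)
R 6-2 [J1]: (8,3,2)
P 0-3 [J1]: (8,4,2)
P 7-2 [J1]: (8,5,2)
link8: (9,5,2)
P 1-6 [J1]: (9,6,2)
R 8-7 [J1]: (9,7,2)
Grübler: 3·8 − 2·7 − 2 = 8

M = 8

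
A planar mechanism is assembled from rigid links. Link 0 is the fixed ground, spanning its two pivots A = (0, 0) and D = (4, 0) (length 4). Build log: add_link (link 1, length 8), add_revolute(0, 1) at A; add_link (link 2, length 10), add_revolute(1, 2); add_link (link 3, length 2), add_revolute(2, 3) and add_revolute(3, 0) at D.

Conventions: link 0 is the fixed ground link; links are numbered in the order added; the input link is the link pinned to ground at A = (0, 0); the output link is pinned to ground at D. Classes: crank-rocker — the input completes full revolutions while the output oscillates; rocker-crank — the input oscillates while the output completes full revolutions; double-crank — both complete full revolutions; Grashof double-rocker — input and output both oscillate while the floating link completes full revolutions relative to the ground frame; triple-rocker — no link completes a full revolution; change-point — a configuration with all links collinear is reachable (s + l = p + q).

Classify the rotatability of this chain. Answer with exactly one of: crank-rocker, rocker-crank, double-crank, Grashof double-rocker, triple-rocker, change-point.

lengths: ground=4, input=8, coupler=10, output=2
sorted: s=2 (shortest), l=10 (longest), p+q=12
s + l = 12 vs p + q = 12
s + l = p + q → change-point (collinear configuration reachable)

change-point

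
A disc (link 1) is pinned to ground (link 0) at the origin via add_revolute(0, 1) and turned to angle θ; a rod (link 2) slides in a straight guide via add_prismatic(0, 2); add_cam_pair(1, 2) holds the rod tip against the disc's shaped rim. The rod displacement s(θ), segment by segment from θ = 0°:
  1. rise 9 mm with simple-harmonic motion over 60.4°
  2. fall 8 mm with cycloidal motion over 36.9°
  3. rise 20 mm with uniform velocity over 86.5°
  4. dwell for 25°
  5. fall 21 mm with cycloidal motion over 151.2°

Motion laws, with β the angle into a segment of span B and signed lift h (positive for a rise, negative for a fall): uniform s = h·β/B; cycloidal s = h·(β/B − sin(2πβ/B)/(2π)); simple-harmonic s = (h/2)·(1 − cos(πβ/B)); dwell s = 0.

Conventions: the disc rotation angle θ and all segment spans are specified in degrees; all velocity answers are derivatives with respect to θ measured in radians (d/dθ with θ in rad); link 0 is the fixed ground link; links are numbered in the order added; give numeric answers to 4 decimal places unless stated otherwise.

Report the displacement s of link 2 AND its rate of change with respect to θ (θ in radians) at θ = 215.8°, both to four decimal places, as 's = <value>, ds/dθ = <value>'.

segment 1 (0° to 60.4°, simple-harmonic, h = 9) is passed completely: s = 0.0000 + (9) = 9.0000
segment 2 (60.4° to 97.3°, cycloidal, h = -8) is passed completely: s = 9.0000 + (-8) = 1.0000
segment 3 (97.3° to 183.8°, uniform, h = 20) is passed completely: s = 1.0000 + (20) = 21.0000
segment 4 (183.8° to 208.8°, dwell): s unchanged at 21.0000
θ = 215.8° falls in segment 5 (208.8° to 360°, cycloidal, h = -21): β = 215.8 − 208.8 = 7°, B = 151.2°; Δs = -21·(0.0463 − sin(2π·0.0463)/(2π)) = -0.0137; s = 21.0000 − 0.0137 = 20.9863
velocity in seg [208.8°–360°] (cycloidal), θ in radians: β = 7° = 0.1222 rad, B = 151.2° = 2.6389 rad; ds/dθ = (h/B)(1 − cos(2πβ/B)) = ((-21)/2.6389)(1 − cos(2π·0.0463)) = -0.334309 mm/rad

s = 20.9863, ds/dθ = -0.3343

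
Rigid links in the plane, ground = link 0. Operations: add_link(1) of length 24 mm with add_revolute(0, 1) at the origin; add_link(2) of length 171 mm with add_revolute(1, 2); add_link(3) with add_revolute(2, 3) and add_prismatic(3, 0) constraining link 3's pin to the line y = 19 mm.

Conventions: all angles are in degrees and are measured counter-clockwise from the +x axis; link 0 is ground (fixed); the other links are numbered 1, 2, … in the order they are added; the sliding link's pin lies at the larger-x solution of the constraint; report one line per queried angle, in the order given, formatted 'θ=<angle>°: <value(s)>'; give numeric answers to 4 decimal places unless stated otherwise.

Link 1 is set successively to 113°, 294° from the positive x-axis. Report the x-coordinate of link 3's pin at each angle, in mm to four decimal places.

geometry: r = 24 mm, L = 171 mm, e = 19 mm
θ=113°: crank pin P = (r cos θ, r sin θ) = (-9.377547, 22.092116)
θ=113°: h = r sin θ − e = 22.092116 − 19 = 3.092116
θ=113°: x = r cos θ + √(L² − h²) = -9.377547 + 170.972041 = 161.594494
θ=294°: crank pin P = (r cos θ, r sin θ) = (9.761679, -21.925091)
θ=294°: h = r sin θ − e = -21.925091 − 19 = -40.925091
θ=294°: x = r cos θ + √(L² − h²) = 9.761679 + 166.030530 = 175.792210

θ=113°: 161.5945
θ=294°: 175.7922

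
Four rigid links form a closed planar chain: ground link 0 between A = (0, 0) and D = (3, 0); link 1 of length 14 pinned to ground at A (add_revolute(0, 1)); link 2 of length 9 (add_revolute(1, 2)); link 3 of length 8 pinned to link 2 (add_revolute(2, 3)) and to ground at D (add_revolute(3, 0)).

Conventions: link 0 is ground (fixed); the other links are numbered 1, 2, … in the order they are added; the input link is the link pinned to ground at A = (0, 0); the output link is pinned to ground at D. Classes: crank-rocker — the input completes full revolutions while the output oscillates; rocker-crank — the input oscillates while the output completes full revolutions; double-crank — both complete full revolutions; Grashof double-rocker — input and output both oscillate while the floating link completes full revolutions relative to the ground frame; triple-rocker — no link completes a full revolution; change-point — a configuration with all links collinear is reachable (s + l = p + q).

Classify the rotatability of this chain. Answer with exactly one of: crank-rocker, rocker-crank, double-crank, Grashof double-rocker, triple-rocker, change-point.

lengths: ground=3, input=14, coupler=9, output=8
sorted: s=3 (shortest), l=14 (longest), p+q=17
s + l = 17 vs p + q = 17
s + l = p + q → change-point (collinear configuration reachable)

change-point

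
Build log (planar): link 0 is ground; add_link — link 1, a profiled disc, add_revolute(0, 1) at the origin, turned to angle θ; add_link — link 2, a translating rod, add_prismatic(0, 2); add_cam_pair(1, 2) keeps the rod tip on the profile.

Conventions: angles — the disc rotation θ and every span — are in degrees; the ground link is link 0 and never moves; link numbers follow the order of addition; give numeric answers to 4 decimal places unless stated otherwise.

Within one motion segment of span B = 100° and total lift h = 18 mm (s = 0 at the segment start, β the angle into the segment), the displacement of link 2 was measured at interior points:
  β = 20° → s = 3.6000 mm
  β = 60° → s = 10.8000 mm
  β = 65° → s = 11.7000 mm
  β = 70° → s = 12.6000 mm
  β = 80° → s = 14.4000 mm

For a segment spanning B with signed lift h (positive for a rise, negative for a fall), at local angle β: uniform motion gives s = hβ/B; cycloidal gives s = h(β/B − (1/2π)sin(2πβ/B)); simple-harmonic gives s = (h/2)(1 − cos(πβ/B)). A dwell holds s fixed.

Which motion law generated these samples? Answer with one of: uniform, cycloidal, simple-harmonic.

candidates at β/B = r: uniform s = h·r (linear in β); cycloidal s = h·(r − sin(2πr)/(2π)); simple-harmonic s = (h/2)(1 − cos(πr))
β=20°: printed 3.6000 | uniform 3.6000, cycloidal 0.8754, simple-harmonic 1.7188
β=60°: printed 10.8000 | uniform 10.8000, cycloidal 12.4839, simple-harmonic 11.7812
β=65°: printed 11.7000 | uniform 11.7000, cycloidal 14.0177, simple-harmonic 13.0859
β=70°: printed 12.6000 | uniform 12.6000, cycloidal 15.3246, simple-harmonic 14.2901
β=80°: printed 14.4000 | uniform 14.4000, cycloidal 17.1246, simple-harmonic 16.2812
only one law matches every sample → uniform

uniform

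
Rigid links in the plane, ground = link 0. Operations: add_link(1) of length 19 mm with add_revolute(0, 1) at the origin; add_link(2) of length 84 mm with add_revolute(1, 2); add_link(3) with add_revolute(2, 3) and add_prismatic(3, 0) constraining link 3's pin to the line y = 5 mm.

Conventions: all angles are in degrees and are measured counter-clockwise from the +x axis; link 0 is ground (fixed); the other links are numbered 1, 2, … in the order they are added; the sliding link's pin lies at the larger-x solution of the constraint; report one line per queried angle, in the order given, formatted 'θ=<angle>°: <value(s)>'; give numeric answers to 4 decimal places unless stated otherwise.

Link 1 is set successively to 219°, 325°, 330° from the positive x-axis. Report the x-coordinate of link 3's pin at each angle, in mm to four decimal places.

geometry: r = 19 mm, L = 84 mm, e = 5 mm
θ=219°: crank pin P = (r cos θ, r sin θ) = (-14.765773, -11.957087)
θ=219°: h = r sin θ − e = -11.957087 − 5 = -16.957087
θ=219°: x = r cos θ + √(L² − h²) = -14.765773 + 82.270634 = 67.504861
θ=325°: crank pin P = (r cos θ, r sin θ) = (15.563889, -10.897952)
θ=325°: h = r sin θ − e = -10.897952 − 5 = -15.897952
θ=325°: x = r cos θ + √(L² − h²) = 15.563889 + 82.481847 = 98.045736
θ=330°: crank pin P = (r cos θ, r sin θ) = (16.454483, -9.500000)
θ=330°: h = r sin θ − e = -9.500000 − 5 = -14.500000
θ=330°: x = r cos θ + √(L² − h²) = 16.454483 + 82.739048 = 99.193530

θ=219°: 67.5049
θ=325°: 98.0457
θ=330°: 99.1935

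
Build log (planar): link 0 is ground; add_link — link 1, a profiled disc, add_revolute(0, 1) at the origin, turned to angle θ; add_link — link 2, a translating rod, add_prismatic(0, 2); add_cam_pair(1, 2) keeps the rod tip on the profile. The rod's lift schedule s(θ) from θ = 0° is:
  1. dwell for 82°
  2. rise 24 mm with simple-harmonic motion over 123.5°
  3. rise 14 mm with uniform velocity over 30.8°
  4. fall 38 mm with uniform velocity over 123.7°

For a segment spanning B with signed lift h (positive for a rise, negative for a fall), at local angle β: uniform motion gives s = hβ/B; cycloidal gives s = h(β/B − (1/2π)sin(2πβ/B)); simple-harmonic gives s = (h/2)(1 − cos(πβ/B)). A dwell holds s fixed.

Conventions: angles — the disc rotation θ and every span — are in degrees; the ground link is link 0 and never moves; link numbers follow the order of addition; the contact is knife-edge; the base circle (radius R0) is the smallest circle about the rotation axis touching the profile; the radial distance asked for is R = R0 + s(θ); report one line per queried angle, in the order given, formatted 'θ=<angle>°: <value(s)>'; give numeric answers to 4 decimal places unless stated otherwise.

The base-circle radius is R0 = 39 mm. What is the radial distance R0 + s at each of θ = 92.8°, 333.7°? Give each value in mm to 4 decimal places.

seg 1 [0°–82°] dwell: s stays 0.0000
seg 2 [82°–205.5°] simple-harmonic, h=24: θ=92.8° here. β=10.8, B=123.5. 24/2·(1 − cos(π·0.0874)) = 0.4500 → s = 0.4500
seg 2 [82°–205.5°] simple-harmonic, h=24: full span → s += 24 → s = 24.0000
seg 3 [205.5°–236.3°] uniform, h=14: full span → s += 14 → s = 38.0000
seg 4 [236.3°–360°] uniform, h=-38: θ=333.7° here. β=97.4, B=123.7. -38·97.4/123.7 = -29.9208 → s = 8.0792
θ=92.8°: R = R0 + s = 39 + 0.4500 = 39.4500
θ=333.7°: R = R0 + s = 39 + 8.0792 = 47.0792

θ=92.8°: 39.4500
θ=333.7°: 47.0792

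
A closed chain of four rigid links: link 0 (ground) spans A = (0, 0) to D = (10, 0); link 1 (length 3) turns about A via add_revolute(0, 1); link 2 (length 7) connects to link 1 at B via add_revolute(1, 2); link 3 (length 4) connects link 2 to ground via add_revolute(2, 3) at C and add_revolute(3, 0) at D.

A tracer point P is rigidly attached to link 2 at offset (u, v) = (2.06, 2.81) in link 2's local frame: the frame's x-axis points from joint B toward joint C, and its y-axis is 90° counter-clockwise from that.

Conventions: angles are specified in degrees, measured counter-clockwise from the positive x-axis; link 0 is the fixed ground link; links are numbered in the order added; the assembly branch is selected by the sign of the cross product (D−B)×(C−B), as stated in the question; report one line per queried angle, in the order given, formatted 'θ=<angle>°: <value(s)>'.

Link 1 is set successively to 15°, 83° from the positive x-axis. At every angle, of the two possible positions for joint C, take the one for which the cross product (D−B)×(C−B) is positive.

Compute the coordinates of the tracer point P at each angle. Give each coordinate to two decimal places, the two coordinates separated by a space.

A=(0,0), D=(10.00,0)
θ=15°: B = A + 3.00·(cos15°, sin15°) = (2.8978, 0.7765)
θ=15°: |BD| = 7.1445
θ=15°: circle(B,7.00) ∩ circle(D,4.00): a=5.8817, h=3.7954
θ=15°:   candidates: C₊=(9.1571,3.9102) cross=27.117; C₋=(8.3322,-3.6357) cross=-27.117
θ=15°:   branch + wants cross > 0 → take C=(9.1571,3.9102) (cross=27.117)
θ=15°: ex = (C−B)/|BC| = (0.8942,0.4477); ey = (-0.4477,0.8942)
θ=15°: P = B + 2.06·ex + 2.81·ey = (3.4818,4.2114)
θ=83°: B = A + 3.00·(cos83°, sin83°) = (0.3656, 2.9776)
θ=83°: |BD| = 10.0840
θ=83°: circle(B,7.00) ∩ circle(D,4.00): a=6.6783, h=2.0978
θ=83°:   candidates: C₊=(7.3655,3.0099) cross=21.154; C₋=(6.1267,-0.9986) cross=-21.154
θ=83°:   branch + wants cross > 0 → take C=(7.3655,3.0099) (cross=21.154)
θ=83°: ex = (C−B)/|BC| = (1.0000,0.0046); ey = (-0.0046,1.0000)
θ=83°: P = B + 2.06·ex + 2.81·ey = (2.4126,5.7971)

θ=15°: 3.48 4.21
θ=83°: 2.41 5.80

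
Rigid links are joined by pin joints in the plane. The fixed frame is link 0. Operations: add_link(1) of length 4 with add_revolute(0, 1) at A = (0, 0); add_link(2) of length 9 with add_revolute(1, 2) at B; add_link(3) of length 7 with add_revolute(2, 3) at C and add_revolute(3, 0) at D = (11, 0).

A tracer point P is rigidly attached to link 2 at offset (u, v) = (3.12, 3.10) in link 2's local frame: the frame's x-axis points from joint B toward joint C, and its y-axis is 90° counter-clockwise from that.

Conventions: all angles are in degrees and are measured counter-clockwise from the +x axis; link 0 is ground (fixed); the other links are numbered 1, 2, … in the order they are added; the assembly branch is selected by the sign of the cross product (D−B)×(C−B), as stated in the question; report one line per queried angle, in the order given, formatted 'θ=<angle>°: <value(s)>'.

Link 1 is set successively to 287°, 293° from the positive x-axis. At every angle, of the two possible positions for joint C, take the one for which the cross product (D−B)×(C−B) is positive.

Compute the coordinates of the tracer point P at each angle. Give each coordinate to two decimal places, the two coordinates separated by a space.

A=(0,0), D=(11.00,0)
θ=287°: B = A + 4.00·(cos287°, sin287°) = (1.1695, -3.8252)
θ=287°: |BD| = 10.5485
θ=287°: circle(B,9.00) ∩ circle(D,7.00): a=6.7911, h=5.9061
θ=287°:   candidates: C₊=(5.3566,4.1415) cross=62.300; C₋=(9.6400,-6.8666) cross=-62.300
θ=287°:   branch + wants cross > 0 → take C=(5.3566,4.1415) (cross=62.300)
θ=287°: ex = (C−B)/|BC| = (0.4652,0.8852); ey = (-0.8852,0.4652)
θ=287°: P = B + 3.12·ex + 3.10·ey = (-0.1231,0.3788)
θ=293°: B = A + 4.00·(cos293°, sin293°) = (1.5629, -3.6820)
θ=293°: |BD| = 10.1299
θ=293°: circle(B,9.00) ∩ circle(D,7.00): a=6.6444, h=6.0705
θ=293°:   candidates: C₊=(5.5464,4.3884) cross=61.494; C₋=(9.9594,-6.9222) cross=-61.494
θ=293°:   branch + wants cross > 0 → take C=(5.5464,4.3884) (cross=61.494)
θ=293°: ex = (C−B)/|BC| = (0.4426,0.8967); ey = (-0.8967,0.4426)
θ=293°: P = B + 3.12·ex + 3.10·ey = (0.1640,0.4878)

θ=287°: -0.12 0.38
θ=293°: 0.16 0.49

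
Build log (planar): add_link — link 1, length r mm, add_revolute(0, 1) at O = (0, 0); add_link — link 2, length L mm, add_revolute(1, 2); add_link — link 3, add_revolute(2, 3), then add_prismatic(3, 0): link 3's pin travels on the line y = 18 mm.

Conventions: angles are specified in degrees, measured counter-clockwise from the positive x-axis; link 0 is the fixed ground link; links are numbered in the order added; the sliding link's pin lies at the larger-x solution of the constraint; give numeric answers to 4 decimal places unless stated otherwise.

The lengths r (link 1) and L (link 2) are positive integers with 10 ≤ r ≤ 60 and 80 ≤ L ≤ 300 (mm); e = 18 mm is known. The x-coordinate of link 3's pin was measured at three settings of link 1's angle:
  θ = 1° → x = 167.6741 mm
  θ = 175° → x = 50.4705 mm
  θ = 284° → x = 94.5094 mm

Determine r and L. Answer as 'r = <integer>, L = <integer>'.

constraint per measurement: (x − r cos θ)² + (r sin θ − e)² = L²
subtracting the θ₁ and θ₂ equations cancels the r² and L² terms:
r = (x₁² − x₂²) / (2[(x₁cos θ₁ + e sin θ₁) − (x₂cos θ₂ + e sin θ₂)]) = 59.0000 → r = 59
L² = (x₁ − r cos θ₁)² + (r sin θ₁ − e)² = 12100.0045 → L = 110.0000 → L = 110
check at θ₃=284°: x = 94.5094 (printed 94.5094) ✓

r = 59, L = 110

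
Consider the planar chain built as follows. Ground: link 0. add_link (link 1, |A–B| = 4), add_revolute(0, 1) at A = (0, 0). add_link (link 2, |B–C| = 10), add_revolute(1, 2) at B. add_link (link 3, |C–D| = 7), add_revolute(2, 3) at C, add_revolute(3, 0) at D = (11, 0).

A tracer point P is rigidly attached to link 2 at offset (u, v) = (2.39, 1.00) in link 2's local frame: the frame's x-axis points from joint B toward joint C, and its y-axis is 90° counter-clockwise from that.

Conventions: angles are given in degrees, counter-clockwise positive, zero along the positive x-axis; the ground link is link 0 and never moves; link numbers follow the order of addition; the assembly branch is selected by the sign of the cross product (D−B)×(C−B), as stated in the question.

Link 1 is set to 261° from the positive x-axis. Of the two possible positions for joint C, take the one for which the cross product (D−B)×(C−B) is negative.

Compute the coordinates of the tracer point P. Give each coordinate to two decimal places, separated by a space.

A=(0,0), D=(11.00,0)
B = A + 4.00·(cos261°, sin261°) = (-0.6257, -3.9508)
|BD| = 12.2787
circle(B,10.00) ∩ circle(D,7.00): a=8.2161, h=5.7005
  candidates: C₊=(5.3193,4.0902) cross=69.994; C₋=(8.9876,-6.7045) cross=-69.994
  branch - wants cross < 0 → take C=(8.9876,-6.7045) (cross=-69.994)
ex = (C−B)/|BC| = (0.9613,-0.2754); ey = (0.2754,0.9613)
P = B + 2.39·ex + 1.00·ey = (1.9472,-3.6476)

1.95 -3.65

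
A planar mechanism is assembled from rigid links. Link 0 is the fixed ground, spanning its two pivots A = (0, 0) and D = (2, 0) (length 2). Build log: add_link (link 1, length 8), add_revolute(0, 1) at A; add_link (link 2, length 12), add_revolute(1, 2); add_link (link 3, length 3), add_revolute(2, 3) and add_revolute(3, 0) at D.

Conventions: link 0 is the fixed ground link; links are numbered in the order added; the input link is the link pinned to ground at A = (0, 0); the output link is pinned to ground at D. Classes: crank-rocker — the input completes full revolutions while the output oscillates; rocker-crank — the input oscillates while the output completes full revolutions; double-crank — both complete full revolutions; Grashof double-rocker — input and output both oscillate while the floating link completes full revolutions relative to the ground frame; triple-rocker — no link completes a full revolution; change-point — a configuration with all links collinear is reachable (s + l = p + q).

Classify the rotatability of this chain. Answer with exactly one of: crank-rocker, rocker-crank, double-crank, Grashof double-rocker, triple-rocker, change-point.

lengths: ground=2, input=8, coupler=12, output=3
sorted: s=2 (shortest), l=12 (longest), p+q=11
s + l = 14 vs p + q = 11
s + l > p + q → non-Grashof → no link fully rotates → triple-rocker

triple-rocker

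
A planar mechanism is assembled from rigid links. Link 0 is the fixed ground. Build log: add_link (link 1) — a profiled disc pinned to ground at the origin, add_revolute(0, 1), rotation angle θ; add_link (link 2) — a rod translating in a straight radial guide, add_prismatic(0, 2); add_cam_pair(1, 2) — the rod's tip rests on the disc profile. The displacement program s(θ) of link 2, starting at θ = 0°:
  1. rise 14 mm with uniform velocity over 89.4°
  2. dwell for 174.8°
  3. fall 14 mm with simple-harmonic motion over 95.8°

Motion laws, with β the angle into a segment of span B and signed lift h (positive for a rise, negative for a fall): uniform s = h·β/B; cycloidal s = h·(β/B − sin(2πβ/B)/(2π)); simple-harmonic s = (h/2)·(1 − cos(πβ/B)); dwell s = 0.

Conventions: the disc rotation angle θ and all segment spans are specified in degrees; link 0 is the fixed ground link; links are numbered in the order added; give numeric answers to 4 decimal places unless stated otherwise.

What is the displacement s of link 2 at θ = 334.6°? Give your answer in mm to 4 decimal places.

seg 1 [0°–89.4°] uniform, h=14: full span → s += 14 → s = 14.0000
seg 2 [89.4°–264.2°] dwell: s stays 14.0000
seg 3 [264.2°–360°] simple-harmonic, h=-14: θ=334.6° here. β=70.4, B=95.8. -14/2·(1 − cos(π·0.7349)) = -11.7089 → s = 2.2911

2.2911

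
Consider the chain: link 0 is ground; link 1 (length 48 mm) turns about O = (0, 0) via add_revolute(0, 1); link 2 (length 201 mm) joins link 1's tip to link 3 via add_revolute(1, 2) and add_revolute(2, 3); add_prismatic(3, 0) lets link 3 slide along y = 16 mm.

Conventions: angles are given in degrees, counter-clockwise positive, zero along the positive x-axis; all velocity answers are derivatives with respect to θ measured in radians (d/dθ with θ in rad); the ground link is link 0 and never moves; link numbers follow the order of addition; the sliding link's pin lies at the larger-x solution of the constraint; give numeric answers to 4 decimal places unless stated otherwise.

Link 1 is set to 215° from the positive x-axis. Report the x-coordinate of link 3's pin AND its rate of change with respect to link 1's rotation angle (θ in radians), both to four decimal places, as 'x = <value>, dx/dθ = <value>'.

geometry: r = 48 mm, L = 201 mm, e = 16 mm
crank pin P = (r cos θ, r sin θ) = (-39.319298, -27.531669)
h = r sin θ − e = -27.531669 − 16 = -43.531669
x = r cos θ + √(L² − h²) = -39.319298 + 196.229442 = 156.910144
dx/dθ = −r sin θ − h·r cos θ/√(L² − h²) (θ in radians; h = -43.531669) = 18.809050

x = 156.9101, dx/dθ = 18.8090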